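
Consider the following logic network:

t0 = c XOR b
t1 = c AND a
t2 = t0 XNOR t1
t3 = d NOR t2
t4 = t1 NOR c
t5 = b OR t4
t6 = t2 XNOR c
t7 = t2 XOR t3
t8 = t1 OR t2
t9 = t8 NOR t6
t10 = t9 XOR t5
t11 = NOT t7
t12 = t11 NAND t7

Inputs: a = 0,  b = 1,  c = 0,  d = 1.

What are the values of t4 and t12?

t4 = 1, t12 = 1

t0 = c XOR b = 0 XOR 1 = 1
t1 = c AND a = 0 AND 0 = 0
t2 = t0 XNOR t1 = 1 XNOR 0 = 0
t3 = d NOR t2 = 1 NOR 0 = 0
t4 = t1 NOR c = 0 NOR 0 = 1
t7 = t2 XOR t3 = 0 XOR 0 = 0
t11 = NOT t7 = NOT 0 = 1
t12 = t11 NAND t7 = 1 NAND 0 = 1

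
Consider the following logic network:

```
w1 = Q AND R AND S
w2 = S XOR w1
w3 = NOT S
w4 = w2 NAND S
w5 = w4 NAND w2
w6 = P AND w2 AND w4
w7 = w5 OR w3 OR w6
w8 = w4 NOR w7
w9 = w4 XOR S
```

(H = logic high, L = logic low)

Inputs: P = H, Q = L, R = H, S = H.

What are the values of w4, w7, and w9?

w1 = Q AND R AND S = L AND H AND H = L
w2 = S XOR w1 = H XOR L = H
w3 = NOT S = NOT H = L
w4 = w2 NAND S = H NAND H = L
w5 = w4 NAND w2 = L NAND H = H
w6 = P AND w2 AND w4 = H AND H AND L = L
w7 = w5 OR w3 OR w6 = H OR L OR L = H
w9 = w4 XOR S = L XOR H = H

w4 = L  w7 = H  w9 = H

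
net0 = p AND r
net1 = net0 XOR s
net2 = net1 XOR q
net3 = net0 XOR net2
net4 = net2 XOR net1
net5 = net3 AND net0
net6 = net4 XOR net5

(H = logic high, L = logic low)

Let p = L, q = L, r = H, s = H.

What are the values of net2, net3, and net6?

net2 = H, net3 = H, net6 = L

net0 = p AND r = L AND H = L
net1 = net0 XOR s = L XOR H = H
net2 = net1 XOR q = H XOR L = H
net3 = net0 XOR net2 = L XOR H = H
net4 = net2 XOR net1 = H XOR H = L
net5 = net3 AND net0 = H AND L = L
net6 = net4 XOR net5 = L XOR L = L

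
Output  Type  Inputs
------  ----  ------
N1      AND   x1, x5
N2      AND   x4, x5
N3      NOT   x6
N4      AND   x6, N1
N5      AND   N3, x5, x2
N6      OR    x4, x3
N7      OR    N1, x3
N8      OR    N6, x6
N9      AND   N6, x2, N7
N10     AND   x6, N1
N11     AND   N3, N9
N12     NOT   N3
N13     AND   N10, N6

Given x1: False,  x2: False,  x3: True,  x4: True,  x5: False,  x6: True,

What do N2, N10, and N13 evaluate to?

N2 = False, N10 = False, N13 = False

N1 = x1 AND x5 = False AND False = False
N2 = x4 AND x5 = True AND False = False
N6 = x4 OR x3 = True OR True = True
N10 = x6 AND N1 = True AND False = False
N13 = N10 AND N6 = False AND True = False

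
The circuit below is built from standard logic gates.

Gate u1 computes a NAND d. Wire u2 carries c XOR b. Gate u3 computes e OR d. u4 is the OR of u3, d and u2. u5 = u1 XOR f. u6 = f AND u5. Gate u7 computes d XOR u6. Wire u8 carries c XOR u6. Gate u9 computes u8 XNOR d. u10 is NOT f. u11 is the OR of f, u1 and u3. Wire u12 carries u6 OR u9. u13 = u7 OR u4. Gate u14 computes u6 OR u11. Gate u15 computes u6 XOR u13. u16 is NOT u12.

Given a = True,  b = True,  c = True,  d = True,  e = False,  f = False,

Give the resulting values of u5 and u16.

u1 = a NAND d = True NAND True = False
u5 = u1 XOR f = False XOR False = False
u6 = f AND u5 = False AND False = False
u8 = c XOR u6 = True XOR False = True
u9 = u8 XNOR d = True XNOR True = True
u12 = u6 OR u9 = False OR True = True
u16 = NOT u12 = NOT True = False

u5 = False; u16 = False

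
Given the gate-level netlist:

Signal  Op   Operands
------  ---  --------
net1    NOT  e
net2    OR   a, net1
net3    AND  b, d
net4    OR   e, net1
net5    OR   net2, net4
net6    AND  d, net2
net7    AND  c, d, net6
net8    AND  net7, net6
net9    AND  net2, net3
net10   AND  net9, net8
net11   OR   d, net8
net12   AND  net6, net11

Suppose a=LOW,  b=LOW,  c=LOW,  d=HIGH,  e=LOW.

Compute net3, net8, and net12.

net1 = NOT e = NOT LOW = HIGH
net2 = a OR net1 = LOW OR HIGH = HIGH
net3 = b AND d = LOW AND HIGH = LOW
net6 = d AND net2 = HIGH AND HIGH = HIGH
net7 = c AND d AND net6 = LOW AND HIGH AND HIGH = LOW
net8 = net7 AND net6 = LOW AND HIGH = LOW
net11 = d OR net8 = HIGH OR LOW = HIGH
net12 = net6 AND net11 = HIGH AND HIGH = HIGH

net3 = LOW; net8 = LOW; net12 = HIGH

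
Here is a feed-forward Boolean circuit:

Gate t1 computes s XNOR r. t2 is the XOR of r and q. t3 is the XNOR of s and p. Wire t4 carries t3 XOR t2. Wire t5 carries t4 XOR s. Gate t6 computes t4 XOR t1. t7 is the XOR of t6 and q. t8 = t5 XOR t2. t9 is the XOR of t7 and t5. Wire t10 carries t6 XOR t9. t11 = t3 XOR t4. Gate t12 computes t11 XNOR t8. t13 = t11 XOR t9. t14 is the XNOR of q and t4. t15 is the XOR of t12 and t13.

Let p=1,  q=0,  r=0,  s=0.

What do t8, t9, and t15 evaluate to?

t8 = 0; t9 = 1; t15 = 0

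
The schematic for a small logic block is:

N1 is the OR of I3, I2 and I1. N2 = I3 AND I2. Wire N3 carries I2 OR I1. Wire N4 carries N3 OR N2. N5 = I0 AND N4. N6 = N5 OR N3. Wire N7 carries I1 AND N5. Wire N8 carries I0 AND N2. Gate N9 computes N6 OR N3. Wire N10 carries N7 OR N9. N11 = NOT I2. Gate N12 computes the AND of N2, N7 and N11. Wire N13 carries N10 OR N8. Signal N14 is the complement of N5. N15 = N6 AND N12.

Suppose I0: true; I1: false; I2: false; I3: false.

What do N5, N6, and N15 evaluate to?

N2 = I3 AND I2 = false AND false = false
N3 = I2 OR I1 = false OR false = false
N4 = N3 OR N2 = false OR false = false
N5 = I0 AND N4 = true AND false = false
N6 = N5 OR N3 = false OR false = false
N7 = I1 AND N5 = false AND false = false
N11 = NOT I2 = NOT false = true
N12 = N2 AND N7 AND N11 = false AND false AND true = false
N15 = N6 AND N12 = false AND false = false

N5 = false, N6 = false, N15 = false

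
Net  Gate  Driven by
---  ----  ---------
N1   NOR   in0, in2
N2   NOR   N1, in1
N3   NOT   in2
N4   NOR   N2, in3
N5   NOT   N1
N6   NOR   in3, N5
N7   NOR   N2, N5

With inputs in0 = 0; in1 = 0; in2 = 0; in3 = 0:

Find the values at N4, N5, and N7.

N1 = in0 NOR in2 = 0 NOR 0 = 1
N2 = N1 NOR in1 = 1 NOR 0 = 0
N4 = N2 NOR in3 = 0 NOR 0 = 1
N5 = NOT N1 = NOT 1 = 0
N7 = N2 NOR N5 = 0 NOR 0 = 1

N4 = 1; N5 = 0; N7 = 1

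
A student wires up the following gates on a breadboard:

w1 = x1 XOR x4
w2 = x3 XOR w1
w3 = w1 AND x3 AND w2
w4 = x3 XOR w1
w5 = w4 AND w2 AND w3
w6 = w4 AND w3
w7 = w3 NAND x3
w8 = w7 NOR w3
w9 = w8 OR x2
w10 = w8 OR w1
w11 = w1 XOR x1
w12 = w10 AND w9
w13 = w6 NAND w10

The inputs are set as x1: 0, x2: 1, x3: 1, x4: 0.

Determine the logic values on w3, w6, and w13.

w3 = 0, w6 = 0, w13 = 1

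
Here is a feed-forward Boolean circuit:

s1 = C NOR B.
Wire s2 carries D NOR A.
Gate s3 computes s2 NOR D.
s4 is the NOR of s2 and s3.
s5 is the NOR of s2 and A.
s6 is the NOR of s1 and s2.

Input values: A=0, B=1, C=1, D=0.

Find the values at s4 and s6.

s4 = 0  s6 = 0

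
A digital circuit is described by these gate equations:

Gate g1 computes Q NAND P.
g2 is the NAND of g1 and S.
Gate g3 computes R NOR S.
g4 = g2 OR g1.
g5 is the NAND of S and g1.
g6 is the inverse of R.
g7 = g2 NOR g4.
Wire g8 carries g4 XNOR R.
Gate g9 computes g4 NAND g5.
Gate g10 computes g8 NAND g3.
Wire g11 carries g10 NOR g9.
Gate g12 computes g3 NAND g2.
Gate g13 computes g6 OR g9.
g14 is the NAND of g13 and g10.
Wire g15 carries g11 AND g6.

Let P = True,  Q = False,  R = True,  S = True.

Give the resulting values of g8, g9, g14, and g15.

g8 = True, g9 = True, g14 = False, g15 = False

g1 = Q NAND P = False NAND True = True
g2 = g1 NAND S = True NAND True = False
g3 = R NOR S = True NOR True = False
g4 = g2 OR g1 = False OR True = True
g5 = S NAND g1 = True NAND True = False
g6 = NOT R = NOT True = False
g8 = g4 XNOR R = True XNOR True = True
g9 = g4 NAND g5 = True NAND False = True
g10 = g8 NAND g3 = True NAND False = True
g11 = g10 NOR g9 = True NOR True = False
g13 = g6 OR g9 = False OR True = True
g14 = g13 NAND g10 = True NAND True = False
g15 = g11 AND g6 = False AND False = False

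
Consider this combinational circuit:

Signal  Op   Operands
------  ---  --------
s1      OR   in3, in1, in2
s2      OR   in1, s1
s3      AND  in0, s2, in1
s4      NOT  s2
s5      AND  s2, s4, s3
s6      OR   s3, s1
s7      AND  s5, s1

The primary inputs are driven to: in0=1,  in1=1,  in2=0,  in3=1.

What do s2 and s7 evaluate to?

s2 = 1; s7 = 0

s1 = in3 OR in1 OR in2 = 1 OR 1 OR 0 = 1
s2 = in1 OR s1 = 1 OR 1 = 1
s3 = in0 AND s2 AND in1 = 1 AND 1 AND 1 = 1
s4 = NOT s2 = NOT 1 = 0
s5 = s2 AND s4 AND s3 = 1 AND 0 AND 1 = 0
s7 = s5 AND s1 = 0 AND 1 = 0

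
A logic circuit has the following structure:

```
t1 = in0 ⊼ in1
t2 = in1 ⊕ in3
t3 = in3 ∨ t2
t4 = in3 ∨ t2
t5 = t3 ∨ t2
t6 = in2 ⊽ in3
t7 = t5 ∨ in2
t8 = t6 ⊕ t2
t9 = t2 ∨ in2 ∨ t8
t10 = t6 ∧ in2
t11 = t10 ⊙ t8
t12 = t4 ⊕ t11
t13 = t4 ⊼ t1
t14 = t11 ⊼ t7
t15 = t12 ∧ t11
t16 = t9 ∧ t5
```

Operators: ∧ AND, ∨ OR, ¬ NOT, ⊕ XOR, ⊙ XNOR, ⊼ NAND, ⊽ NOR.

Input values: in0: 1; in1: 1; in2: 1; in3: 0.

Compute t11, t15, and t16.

t2 = in1 XOR in3 = 1 XOR 0 = 1
t3 = in3 OR t2 = 0 OR 1 = 1
t4 = in3 OR t2 = 0 OR 1 = 1
t5 = t3 OR t2 = 1 OR 1 = 1
t6 = in2 NOR in3 = 1 NOR 0 = 0
t8 = t6 XOR t2 = 0 XOR 1 = 1
t9 = t2 OR in2 OR t8 = 1 OR 1 OR 1 = 1
t10 = t6 AND in2 = 0 AND 1 = 0
t11 = t10 XNOR t8 = 0 XNOR 1 = 0
t12 = t4 XOR t11 = 1 XOR 0 = 1
t15 = t12 AND t11 = 1 AND 0 = 0
t16 = t9 AND t5 = 1 AND 1 = 1

t11 = 0  t15 = 0  t16 = 1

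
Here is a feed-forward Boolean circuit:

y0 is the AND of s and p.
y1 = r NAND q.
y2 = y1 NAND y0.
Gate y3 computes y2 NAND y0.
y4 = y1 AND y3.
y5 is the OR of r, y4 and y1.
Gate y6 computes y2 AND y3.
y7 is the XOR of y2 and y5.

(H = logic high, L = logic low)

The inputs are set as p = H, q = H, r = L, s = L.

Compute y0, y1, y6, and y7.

y0 = s AND p = L AND H = L
y1 = r NAND q = L NAND H = H
y2 = y1 NAND y0 = H NAND L = H
y3 = y2 NAND y0 = H NAND L = H
y4 = y1 AND y3 = H AND H = H
y5 = r OR y4 OR y1 = L OR H OR H = H
y6 = y2 AND y3 = H AND H = H
y7 = y2 XOR y5 = H XOR H = L

y0 = L, y1 = H, y6 = H, y7 = L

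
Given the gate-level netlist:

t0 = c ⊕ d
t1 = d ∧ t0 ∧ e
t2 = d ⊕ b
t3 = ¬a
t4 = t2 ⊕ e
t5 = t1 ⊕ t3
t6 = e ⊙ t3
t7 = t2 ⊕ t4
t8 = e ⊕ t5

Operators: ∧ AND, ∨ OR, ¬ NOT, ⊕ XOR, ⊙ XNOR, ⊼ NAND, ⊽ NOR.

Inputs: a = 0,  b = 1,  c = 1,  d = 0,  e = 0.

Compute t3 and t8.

t3 = 1, t8 = 1

t0 = c XOR d = 1 XOR 0 = 1
t1 = d AND t0 AND e = 0 AND 1 AND 0 = 0
t3 = NOT a = NOT 0 = 1
t5 = t1 XOR t3 = 0 XOR 1 = 1
t8 = e XOR t5 = 0 XOR 1 = 1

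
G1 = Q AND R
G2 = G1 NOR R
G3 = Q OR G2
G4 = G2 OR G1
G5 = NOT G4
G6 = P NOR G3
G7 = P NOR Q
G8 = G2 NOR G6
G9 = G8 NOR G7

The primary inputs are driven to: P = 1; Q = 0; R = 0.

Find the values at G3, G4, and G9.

G3 = 1, G4 = 1, G9 = 1

G1 = Q AND R = 0 AND 0 = 0
G2 = G1 NOR R = 0 NOR 0 = 1
G3 = Q OR G2 = 0 OR 1 = 1
G4 = G2 OR G1 = 1 OR 0 = 1
G6 = P NOR G3 = 1 NOR 1 = 0
G7 = P NOR Q = 1 NOR 0 = 0
G8 = G2 NOR G6 = 1 NOR 0 = 0
G9 = G8 NOR G7 = 0 NOR 0 = 1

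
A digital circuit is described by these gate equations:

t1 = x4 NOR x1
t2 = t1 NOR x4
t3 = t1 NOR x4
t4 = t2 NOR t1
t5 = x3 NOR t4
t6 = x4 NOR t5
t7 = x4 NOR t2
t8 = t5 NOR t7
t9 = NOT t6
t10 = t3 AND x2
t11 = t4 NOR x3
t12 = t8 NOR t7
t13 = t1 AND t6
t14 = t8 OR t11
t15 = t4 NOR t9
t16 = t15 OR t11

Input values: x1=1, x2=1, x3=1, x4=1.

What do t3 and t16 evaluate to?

t1 = x4 NOR x1 = 1 NOR 1 = 0
t2 = t1 NOR x4 = 0 NOR 1 = 0
t3 = t1 NOR x4 = 0 NOR 1 = 0
t4 = t2 NOR t1 = 0 NOR 0 = 1
t5 = x3 NOR t4 = 1 NOR 1 = 0
t6 = x4 NOR t5 = 1 NOR 0 = 0
t9 = NOT t6 = NOT 0 = 1
t11 = t4 NOR x3 = 1 NOR 1 = 0
t15 = t4 NOR t9 = 1 NOR 1 = 0
t16 = t15 OR t11 = 0 OR 0 = 0

t3 = 0  t16 = 0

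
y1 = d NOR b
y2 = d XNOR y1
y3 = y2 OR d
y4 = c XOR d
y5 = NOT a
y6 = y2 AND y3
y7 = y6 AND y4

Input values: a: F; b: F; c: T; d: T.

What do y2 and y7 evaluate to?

y2 = F, y7 = F

y1 = d NOR b = T NOR F = F
y2 = d XNOR y1 = T XNOR F = F
y3 = y2 OR d = F OR T = T
y4 = c XOR d = T XOR T = F
y6 = y2 AND y3 = F AND T = F
y7 = y6 AND y4 = F AND F = F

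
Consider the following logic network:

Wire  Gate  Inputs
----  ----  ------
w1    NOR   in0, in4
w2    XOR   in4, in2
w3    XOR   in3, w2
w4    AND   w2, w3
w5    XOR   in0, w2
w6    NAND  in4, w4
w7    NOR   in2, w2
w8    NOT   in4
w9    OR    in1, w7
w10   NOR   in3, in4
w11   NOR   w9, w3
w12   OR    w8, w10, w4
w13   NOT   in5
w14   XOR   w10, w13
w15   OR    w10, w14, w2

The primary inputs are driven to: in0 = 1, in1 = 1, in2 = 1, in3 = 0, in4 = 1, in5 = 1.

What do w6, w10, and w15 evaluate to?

w2 = in4 XOR in2 = 1 XOR 1 = 0
w3 = in3 XOR w2 = 0 XOR 0 = 0
w4 = w2 AND w3 = 0 AND 0 = 0
w6 = in4 NAND w4 = 1 NAND 0 = 1
w10 = in3 NOR in4 = 0 NOR 1 = 0
w13 = NOT in5 = NOT 1 = 0
w14 = w10 XOR w13 = 0 XOR 0 = 0
w15 = w10 OR w14 OR w2 = 0 OR 0 OR 0 = 0

w6 = 1, w10 = 0, w15 = 0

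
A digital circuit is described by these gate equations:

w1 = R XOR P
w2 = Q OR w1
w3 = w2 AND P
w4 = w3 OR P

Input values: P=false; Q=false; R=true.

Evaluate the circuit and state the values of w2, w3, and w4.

w2 = true, w3 = false, w4 = false

w1 = R XOR P = true XOR false = true
w2 = Q OR w1 = false OR true = true
w3 = w2 AND P = true AND false = false
w4 = w3 OR P = false OR false = false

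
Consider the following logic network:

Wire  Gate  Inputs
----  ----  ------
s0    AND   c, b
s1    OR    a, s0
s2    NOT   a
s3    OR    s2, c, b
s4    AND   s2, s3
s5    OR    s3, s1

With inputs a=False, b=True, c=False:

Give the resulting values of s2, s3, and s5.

s2 = True  s3 = True  s5 = True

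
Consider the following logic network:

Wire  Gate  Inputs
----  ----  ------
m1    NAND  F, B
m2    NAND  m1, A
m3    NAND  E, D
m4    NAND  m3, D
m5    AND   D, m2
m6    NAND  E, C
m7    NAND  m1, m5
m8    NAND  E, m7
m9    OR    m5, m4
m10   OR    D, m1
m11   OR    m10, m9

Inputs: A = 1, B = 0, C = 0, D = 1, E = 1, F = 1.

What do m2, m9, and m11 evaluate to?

m1 = F NAND B = 1 NAND 0 = 1
m2 = m1 NAND A = 1 NAND 1 = 0
m3 = E NAND D = 1 NAND 1 = 0
m4 = m3 NAND D = 0 NAND 1 = 1
m5 = D AND m2 = 1 AND 0 = 0
m9 = m5 OR m4 = 0 OR 1 = 1
m10 = D OR m1 = 1 OR 1 = 1
m11 = m10 OR m9 = 1 OR 1 = 1

m2 = 0  m9 = 1  m11 = 1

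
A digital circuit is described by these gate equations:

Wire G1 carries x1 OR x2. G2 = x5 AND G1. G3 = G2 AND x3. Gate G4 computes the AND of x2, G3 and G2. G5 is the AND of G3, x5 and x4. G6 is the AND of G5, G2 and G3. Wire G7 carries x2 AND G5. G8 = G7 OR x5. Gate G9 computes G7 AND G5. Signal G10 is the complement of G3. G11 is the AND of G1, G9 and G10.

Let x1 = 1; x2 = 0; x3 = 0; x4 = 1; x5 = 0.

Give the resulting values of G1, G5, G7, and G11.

G1 = x1 OR x2 = 1 OR 0 = 1
G2 = x5 AND G1 = 0 AND 1 = 0
G3 = G2 AND x3 = 0 AND 0 = 0
G5 = G3 AND x5 AND x4 = 0 AND 0 AND 1 = 0
G7 = x2 AND G5 = 0 AND 0 = 0
G9 = G7 AND G5 = 0 AND 0 = 0
G10 = NOT G3 = NOT 0 = 1
G11 = G1 AND G9 AND G10 = 1 AND 0 AND 1 = 0

G1 = 1, G5 = 0, G7 = 0, G11 = 0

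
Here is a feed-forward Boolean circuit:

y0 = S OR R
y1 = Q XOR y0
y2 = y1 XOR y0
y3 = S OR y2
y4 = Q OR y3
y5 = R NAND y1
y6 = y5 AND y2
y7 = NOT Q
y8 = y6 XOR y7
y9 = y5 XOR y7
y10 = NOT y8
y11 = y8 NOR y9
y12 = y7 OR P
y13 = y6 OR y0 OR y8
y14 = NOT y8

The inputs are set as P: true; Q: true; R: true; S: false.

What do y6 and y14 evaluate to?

y0 = S OR R = false OR true = true
y1 = Q XOR y0 = true XOR true = false
y2 = y1 XOR y0 = false XOR true = true
y5 = R NAND y1 = true NAND false = true
y6 = y5 AND y2 = true AND true = true
y7 = NOT Q = NOT true = false
y8 = y6 XOR y7 = true XOR false = true
y14 = NOT y8 = NOT true = false

y6 = true, y14 = false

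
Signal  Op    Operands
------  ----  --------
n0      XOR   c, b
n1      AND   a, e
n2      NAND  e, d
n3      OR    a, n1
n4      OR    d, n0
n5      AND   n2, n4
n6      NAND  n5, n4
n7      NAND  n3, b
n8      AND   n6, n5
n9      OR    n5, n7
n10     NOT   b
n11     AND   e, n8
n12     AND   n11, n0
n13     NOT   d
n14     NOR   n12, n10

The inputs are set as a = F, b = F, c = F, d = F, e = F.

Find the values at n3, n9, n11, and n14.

n0 = c XOR b = F XOR F = F
n1 = a AND e = F AND F = F
n2 = e NAND d = F NAND F = T
n3 = a OR n1 = F OR F = F
n4 = d OR n0 = F OR F = F
n5 = n2 AND n4 = T AND F = F
n6 = n5 NAND n4 = F NAND F = T
n7 = n3 NAND b = F NAND F = T
n8 = n6 AND n5 = T AND F = F
n9 = n5 OR n7 = F OR T = T
n10 = NOT b = NOT F = T
n11 = e AND n8 = F AND F = F
n12 = n11 AND n0 = F AND F = F
n14 = n12 NOR n10 = F NOR T = F

n3 = F, n9 = T, n11 = F, n14 = F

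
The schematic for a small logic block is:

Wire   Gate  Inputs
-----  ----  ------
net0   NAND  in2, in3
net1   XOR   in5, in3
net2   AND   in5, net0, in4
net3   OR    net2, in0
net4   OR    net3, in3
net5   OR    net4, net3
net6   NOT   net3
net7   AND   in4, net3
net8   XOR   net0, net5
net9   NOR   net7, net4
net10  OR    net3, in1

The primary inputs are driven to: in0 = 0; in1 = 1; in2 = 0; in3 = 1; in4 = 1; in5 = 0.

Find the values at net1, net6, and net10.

net1 = 1, net6 = 1, net10 = 1

net0 = in2 NAND in3 = 0 NAND 1 = 1
net1 = in5 XOR in3 = 0 XOR 1 = 1
net2 = in5 AND net0 AND in4 = 0 AND 1 AND 1 = 0
net3 = net2 OR in0 = 0 OR 0 = 0
net6 = NOT net3 = NOT 0 = 1
net10 = net3 OR in1 = 0 OR 1 = 1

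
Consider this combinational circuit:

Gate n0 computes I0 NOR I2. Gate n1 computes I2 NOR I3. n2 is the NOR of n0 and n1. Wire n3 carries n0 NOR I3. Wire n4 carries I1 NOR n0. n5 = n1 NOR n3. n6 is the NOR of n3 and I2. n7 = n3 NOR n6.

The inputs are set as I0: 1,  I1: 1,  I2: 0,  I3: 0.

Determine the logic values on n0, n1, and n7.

n0 = 0, n1 = 1, n7 = 0

n0 = I0 NOR I2 = 1 NOR 0 = 0
n1 = I2 NOR I3 = 0 NOR 0 = 1
n3 = n0 NOR I3 = 0 NOR 0 = 1
n6 = n3 NOR I2 = 1 NOR 0 = 0
n7 = n3 NOR n6 = 1 NOR 0 = 0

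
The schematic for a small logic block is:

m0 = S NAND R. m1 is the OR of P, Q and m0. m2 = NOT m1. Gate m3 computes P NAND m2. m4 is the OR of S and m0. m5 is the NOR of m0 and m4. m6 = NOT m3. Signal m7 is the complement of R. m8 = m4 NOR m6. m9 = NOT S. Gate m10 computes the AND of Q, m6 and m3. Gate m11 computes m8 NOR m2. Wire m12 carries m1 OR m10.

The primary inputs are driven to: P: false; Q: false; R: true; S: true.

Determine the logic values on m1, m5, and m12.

m1 = false  m5 = false  m12 = false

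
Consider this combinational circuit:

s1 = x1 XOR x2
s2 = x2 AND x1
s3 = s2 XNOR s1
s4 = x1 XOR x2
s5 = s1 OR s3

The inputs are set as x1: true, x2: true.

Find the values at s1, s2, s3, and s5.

s1 = false  s2 = true  s3 = false  s5 = false

s1 = x1 XOR x2 = true XOR true = false
s2 = x2 AND x1 = true AND true = true
s3 = s2 XNOR s1 = true XNOR false = false
s5 = s1 OR s3 = false OR false = false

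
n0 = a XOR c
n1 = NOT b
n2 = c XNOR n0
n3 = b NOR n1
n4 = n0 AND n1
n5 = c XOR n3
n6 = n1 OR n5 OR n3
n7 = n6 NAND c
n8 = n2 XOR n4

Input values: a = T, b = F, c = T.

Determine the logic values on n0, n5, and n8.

n0 = F; n5 = T; n8 = F

n0 = a XOR c = T XOR T = F
n1 = NOT b = NOT F = T
n2 = c XNOR n0 = T XNOR F = F
n3 = b NOR n1 = F NOR T = F
n4 = n0 AND n1 = F AND T = F
n5 = c XOR n3 = T XOR F = T
n8 = n2 XOR n4 = F XOR F = F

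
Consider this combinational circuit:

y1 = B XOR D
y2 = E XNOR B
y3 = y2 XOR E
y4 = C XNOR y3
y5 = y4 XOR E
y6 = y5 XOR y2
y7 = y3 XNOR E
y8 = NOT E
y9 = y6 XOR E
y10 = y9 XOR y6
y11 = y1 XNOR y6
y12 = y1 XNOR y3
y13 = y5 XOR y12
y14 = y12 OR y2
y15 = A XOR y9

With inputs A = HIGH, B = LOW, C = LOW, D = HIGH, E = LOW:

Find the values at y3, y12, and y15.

y1 = B XOR D = LOW XOR HIGH = HIGH
y2 = E XNOR B = LOW XNOR LOW = HIGH
y3 = y2 XOR E = HIGH XOR LOW = HIGH
y4 = C XNOR y3 = LOW XNOR HIGH = LOW
y5 = y4 XOR E = LOW XOR LOW = LOW
y6 = y5 XOR y2 = LOW XOR HIGH = HIGH
y9 = y6 XOR E = HIGH XOR LOW = HIGH
y12 = y1 XNOR y3 = HIGH XNOR HIGH = HIGH
y15 = A XOR y9 = HIGH XOR HIGH = LOW

y3 = HIGH  y12 = HIGH  y15 = LOW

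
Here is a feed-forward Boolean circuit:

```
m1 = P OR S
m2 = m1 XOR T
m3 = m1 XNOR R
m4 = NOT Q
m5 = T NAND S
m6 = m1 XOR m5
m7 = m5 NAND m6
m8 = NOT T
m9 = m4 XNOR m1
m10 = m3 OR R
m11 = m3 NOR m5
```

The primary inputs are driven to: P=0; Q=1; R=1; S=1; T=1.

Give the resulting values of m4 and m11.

m4 = 0  m11 = 0

m1 = P OR S = 0 OR 1 = 1
m3 = m1 XNOR R = 1 XNOR 1 = 1
m4 = NOT Q = NOT 1 = 0
m5 = T NAND S = 1 NAND 1 = 0
m11 = m3 NOR m5 = 1 NOR 0 = 0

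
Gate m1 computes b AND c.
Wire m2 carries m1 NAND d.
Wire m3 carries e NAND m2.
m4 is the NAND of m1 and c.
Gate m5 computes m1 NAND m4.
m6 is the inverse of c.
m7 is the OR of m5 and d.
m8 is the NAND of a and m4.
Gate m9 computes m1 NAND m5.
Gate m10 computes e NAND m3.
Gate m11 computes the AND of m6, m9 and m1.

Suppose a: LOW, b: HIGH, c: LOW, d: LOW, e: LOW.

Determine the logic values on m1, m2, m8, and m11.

m1 = LOW  m2 = HIGH  m8 = HIGH  m11 = LOW

m1 = b AND c = HIGH AND LOW = LOW
m2 = m1 NAND d = LOW NAND LOW = HIGH
m4 = m1 NAND c = LOW NAND LOW = HIGH
m5 = m1 NAND m4 = LOW NAND HIGH = HIGH
m6 = NOT c = NOT LOW = HIGH
m8 = a NAND m4 = LOW NAND HIGH = HIGH
m9 = m1 NAND m5 = LOW NAND HIGH = HIGH
m11 = m6 AND m9 AND m1 = HIGH AND HIGH AND LOW = LOW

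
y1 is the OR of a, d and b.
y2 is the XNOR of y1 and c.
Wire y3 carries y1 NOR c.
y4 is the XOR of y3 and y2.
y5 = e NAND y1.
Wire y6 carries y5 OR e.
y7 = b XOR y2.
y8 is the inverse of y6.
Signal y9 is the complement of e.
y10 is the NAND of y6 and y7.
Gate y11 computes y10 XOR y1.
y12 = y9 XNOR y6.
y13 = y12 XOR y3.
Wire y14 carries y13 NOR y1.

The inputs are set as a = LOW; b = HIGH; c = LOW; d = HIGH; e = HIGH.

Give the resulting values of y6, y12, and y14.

y6 = HIGH, y12 = LOW, y14 = LOW

y1 = a OR d OR b = LOW OR HIGH OR HIGH = HIGH
y3 = y1 NOR c = HIGH NOR LOW = LOW
y5 = e NAND y1 = HIGH NAND HIGH = LOW
y6 = y5 OR e = LOW OR HIGH = HIGH
y9 = NOT e = NOT HIGH = LOW
y12 = y9 XNOR y6 = LOW XNOR HIGH = LOW
y13 = y12 XOR y3 = LOW XOR LOW = LOW
y14 = y13 NOR y1 = LOW NOR HIGH = LOW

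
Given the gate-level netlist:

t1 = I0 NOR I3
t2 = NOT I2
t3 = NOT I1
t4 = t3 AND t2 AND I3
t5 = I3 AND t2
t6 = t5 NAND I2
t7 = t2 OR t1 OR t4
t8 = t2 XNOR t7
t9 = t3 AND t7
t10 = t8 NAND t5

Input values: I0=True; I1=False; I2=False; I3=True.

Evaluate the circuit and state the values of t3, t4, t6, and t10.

t1 = I0 NOR I3 = True NOR True = False
t2 = NOT I2 = NOT False = True
t3 = NOT I1 = NOT False = True
t4 = t3 AND t2 AND I3 = True AND True AND True = True
t5 = I3 AND t2 = True AND True = True
t6 = t5 NAND I2 = True NAND False = True
t7 = t2 OR t1 OR t4 = True OR False OR True = True
t8 = t2 XNOR t7 = True XNOR True = True
t10 = t8 NAND t5 = True NAND True = False

t3 = True; t4 = True; t6 = True; t10 = False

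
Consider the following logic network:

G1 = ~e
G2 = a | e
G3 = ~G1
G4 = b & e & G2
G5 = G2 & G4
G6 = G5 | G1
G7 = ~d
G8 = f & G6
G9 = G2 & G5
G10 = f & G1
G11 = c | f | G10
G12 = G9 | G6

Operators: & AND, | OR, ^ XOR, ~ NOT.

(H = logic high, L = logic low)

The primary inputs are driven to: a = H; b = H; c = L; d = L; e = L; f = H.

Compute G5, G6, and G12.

G1 = NOT e = NOT L = H
G2 = a OR e = H OR L = H
G4 = b AND e AND G2 = H AND L AND H = L
G5 = G2 AND G4 = H AND L = L
G6 = G5 OR G1 = L OR H = H
G9 = G2 AND G5 = H AND L = L
G12 = G9 OR G6 = L OR H = H

G5 = L; G6 = H; G12 = H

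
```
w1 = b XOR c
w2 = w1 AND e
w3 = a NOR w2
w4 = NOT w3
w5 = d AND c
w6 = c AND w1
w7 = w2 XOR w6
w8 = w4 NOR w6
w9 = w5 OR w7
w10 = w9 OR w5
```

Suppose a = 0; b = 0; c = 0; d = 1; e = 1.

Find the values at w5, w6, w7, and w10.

w1 = b XOR c = 0 XOR 0 = 0
w2 = w1 AND e = 0 AND 1 = 0
w5 = d AND c = 1 AND 0 = 0
w6 = c AND w1 = 0 AND 0 = 0
w7 = w2 XOR w6 = 0 XOR 0 = 0
w9 = w5 OR w7 = 0 OR 0 = 0
w10 = w9 OR w5 = 0 OR 0 = 0

w5 = 0; w6 = 0; w7 = 0; w10 = 0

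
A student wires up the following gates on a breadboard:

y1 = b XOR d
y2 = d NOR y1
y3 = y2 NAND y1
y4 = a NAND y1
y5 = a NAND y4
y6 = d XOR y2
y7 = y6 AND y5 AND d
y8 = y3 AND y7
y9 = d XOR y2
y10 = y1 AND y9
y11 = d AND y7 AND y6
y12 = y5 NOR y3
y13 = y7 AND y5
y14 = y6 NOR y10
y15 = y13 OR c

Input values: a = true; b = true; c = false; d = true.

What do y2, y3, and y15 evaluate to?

y2 = false  y3 = true  y15 = false

y1 = b XOR d = true XOR true = false
y2 = d NOR y1 = true NOR false = false
y3 = y2 NAND y1 = false NAND false = true
y4 = a NAND y1 = true NAND false = true
y5 = a NAND y4 = true NAND true = false
y6 = d XOR y2 = true XOR false = true
y7 = y6 AND y5 AND d = true AND false AND true = false
y13 = y7 AND y5 = false AND false = false
y15 = y13 OR c = false OR false = false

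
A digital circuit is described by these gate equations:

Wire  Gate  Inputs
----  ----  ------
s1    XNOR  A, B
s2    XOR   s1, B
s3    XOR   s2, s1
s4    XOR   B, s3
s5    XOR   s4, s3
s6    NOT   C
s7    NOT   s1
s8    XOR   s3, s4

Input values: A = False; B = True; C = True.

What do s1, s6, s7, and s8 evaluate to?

s1 = A XNOR B = False XNOR True = False
s2 = s1 XOR B = False XOR True = True
s3 = s2 XOR s1 = True XOR False = True
s4 = B XOR s3 = True XOR True = False
s6 = NOT C = NOT True = False
s7 = NOT s1 = NOT False = True
s8 = s3 XOR s4 = True XOR False = True

s1 = False  s6 = False  s7 = True  s8 = True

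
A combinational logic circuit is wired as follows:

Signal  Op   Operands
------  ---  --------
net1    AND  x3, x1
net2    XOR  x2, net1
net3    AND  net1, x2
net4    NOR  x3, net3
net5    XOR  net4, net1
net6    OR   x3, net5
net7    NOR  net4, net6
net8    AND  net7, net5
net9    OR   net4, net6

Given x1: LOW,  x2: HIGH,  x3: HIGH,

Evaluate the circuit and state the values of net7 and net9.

net1 = x3 AND x1 = HIGH AND LOW = LOW
net3 = net1 AND x2 = LOW AND HIGH = LOW
net4 = x3 NOR net3 = HIGH NOR LOW = LOW
net5 = net4 XOR net1 = LOW XOR LOW = LOW
net6 = x3 OR net5 = HIGH OR LOW = HIGH
net7 = net4 NOR net6 = LOW NOR HIGH = LOW
net9 = net4 OR net6 = LOW OR HIGH = HIGH

net7 = LOW; net9 = HIGH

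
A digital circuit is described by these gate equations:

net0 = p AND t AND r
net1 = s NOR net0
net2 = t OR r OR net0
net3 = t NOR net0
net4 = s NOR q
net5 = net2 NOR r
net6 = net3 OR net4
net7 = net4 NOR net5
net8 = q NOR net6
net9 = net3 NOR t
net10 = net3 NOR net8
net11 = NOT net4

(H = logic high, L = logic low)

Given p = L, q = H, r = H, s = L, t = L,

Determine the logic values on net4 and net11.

net4 = L; net11 = H

net4 = s NOR q = L NOR H = L
net11 = NOT net4 = NOT L = H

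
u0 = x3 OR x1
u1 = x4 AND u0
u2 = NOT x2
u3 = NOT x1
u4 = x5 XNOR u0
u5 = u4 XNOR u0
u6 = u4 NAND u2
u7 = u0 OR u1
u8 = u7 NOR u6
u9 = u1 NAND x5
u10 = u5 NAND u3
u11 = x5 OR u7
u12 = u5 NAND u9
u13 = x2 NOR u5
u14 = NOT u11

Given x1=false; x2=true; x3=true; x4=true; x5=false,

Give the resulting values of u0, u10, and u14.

u0 = true; u10 = true; u14 = false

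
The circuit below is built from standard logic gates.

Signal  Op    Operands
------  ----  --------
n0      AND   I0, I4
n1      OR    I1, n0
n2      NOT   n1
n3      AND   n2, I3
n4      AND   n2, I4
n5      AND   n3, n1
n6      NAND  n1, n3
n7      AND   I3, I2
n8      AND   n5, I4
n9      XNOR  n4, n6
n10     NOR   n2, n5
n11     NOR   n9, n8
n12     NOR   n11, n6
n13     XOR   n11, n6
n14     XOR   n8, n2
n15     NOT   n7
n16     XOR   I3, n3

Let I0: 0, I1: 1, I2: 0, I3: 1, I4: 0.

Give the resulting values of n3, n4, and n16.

n0 = I0 AND I4 = 0 AND 0 = 0
n1 = I1 OR n0 = 1 OR 0 = 1
n2 = NOT n1 = NOT 1 = 0
n3 = n2 AND I3 = 0 AND 1 = 0
n4 = n2 AND I4 = 0 AND 0 = 0
n16 = I3 XOR n3 = 1 XOR 0 = 1

n3 = 0, n4 = 0, n16 = 1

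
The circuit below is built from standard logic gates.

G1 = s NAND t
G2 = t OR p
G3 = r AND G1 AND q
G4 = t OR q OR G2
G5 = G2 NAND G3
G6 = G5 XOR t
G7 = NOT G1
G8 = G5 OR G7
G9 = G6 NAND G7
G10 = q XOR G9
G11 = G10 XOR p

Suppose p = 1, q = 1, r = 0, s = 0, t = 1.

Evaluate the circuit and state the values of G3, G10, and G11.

G3 = 0; G10 = 0; G11 = 1

G1 = s NAND t = 0 NAND 1 = 1
G2 = t OR p = 1 OR 1 = 1
G3 = r AND G1 AND q = 0 AND 1 AND 1 = 0
G5 = G2 NAND G3 = 1 NAND 0 = 1
G6 = G5 XOR t = 1 XOR 1 = 0
G7 = NOT G1 = NOT 1 = 0
G9 = G6 NAND G7 = 0 NAND 0 = 1
G10 = q XOR G9 = 1 XOR 1 = 0
G11 = G10 XOR p = 0 XOR 1 = 1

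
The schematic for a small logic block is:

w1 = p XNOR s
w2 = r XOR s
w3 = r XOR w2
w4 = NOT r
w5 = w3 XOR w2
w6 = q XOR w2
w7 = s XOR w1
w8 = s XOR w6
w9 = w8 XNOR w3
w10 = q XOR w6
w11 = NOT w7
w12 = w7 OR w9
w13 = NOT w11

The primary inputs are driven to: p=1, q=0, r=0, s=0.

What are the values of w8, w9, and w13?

w1 = p XNOR s = 1 XNOR 0 = 0
w2 = r XOR s = 0 XOR 0 = 0
w3 = r XOR w2 = 0 XOR 0 = 0
w6 = q XOR w2 = 0 XOR 0 = 0
w7 = s XOR w1 = 0 XOR 0 = 0
w8 = s XOR w6 = 0 XOR 0 = 0
w9 = w8 XNOR w3 = 0 XNOR 0 = 1
w11 = NOT w7 = NOT 0 = 1
w13 = NOT w11 = NOT 1 = 0

w8 = 0; w9 = 1; w13 = 0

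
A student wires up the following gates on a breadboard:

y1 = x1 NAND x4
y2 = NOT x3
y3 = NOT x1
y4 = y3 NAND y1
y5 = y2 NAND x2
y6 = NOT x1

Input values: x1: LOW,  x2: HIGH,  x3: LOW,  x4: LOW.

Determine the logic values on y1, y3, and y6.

y1 = x1 NAND x4 = LOW NAND LOW = HIGH
y3 = NOT x1 = NOT LOW = HIGH
y6 = NOT x1 = NOT LOW = HIGH

y1 = HIGH, y3 = HIGH, y6 = HIGH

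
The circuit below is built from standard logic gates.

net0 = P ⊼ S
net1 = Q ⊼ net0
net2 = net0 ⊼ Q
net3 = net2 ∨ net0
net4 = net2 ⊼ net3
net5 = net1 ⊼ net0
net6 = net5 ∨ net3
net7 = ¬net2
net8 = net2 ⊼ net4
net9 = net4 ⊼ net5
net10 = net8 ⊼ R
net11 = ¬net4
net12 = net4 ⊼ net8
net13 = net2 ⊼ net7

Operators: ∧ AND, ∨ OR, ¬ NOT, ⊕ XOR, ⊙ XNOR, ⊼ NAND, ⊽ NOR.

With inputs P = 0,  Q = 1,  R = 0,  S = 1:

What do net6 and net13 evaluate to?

net0 = P NAND S = 0 NAND 1 = 1
net1 = Q NAND net0 = 1 NAND 1 = 0
net2 = net0 NAND Q = 1 NAND 1 = 0
net3 = net2 OR net0 = 0 OR 1 = 1
net5 = net1 NAND net0 = 0 NAND 1 = 1
net6 = net5 OR net3 = 1 OR 1 = 1
net7 = NOT net2 = NOT 0 = 1
net13 = net2 NAND net7 = 0 NAND 1 = 1

net6 = 1, net13 = 1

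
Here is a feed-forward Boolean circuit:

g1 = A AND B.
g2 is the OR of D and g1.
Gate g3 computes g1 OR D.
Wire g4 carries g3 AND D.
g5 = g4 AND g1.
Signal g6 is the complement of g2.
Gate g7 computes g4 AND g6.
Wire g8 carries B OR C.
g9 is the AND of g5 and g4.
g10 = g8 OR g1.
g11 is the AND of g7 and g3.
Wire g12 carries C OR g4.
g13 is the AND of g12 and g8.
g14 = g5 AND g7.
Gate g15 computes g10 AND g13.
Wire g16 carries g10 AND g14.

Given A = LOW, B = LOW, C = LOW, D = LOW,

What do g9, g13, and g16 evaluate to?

g1 = A AND B = LOW AND LOW = LOW
g2 = D OR g1 = LOW OR LOW = LOW
g3 = g1 OR D = LOW OR LOW = LOW
g4 = g3 AND D = LOW AND LOW = LOW
g5 = g4 AND g1 = LOW AND LOW = LOW
g6 = NOT g2 = NOT LOW = HIGH
g7 = g4 AND g6 = LOW AND HIGH = LOW
g8 = B OR C = LOW OR LOW = LOW
g9 = g5 AND g4 = LOW AND LOW = LOW
g10 = g8 OR g1 = LOW OR LOW = LOW
g12 = C OR g4 = LOW OR LOW = LOW
g13 = g12 AND g8 = LOW AND LOW = LOW
g14 = g5 AND g7 = LOW AND LOW = LOW
g16 = g10 AND g14 = LOW AND LOW = LOW

g9 = LOW; g13 = LOW; g16 = LOW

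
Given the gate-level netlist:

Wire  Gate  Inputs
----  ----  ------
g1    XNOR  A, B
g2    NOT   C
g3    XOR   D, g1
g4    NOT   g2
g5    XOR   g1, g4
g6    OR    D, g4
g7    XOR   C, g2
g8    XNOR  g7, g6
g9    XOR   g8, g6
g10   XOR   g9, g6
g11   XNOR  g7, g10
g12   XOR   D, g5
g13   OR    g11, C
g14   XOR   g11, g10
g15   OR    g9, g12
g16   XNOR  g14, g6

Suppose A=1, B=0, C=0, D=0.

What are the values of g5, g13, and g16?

g1 = A XNOR B = 1 XNOR 0 = 0
g2 = NOT C = NOT 0 = 1
g4 = NOT g2 = NOT 1 = 0
g5 = g1 XOR g4 = 0 XOR 0 = 0
g6 = D OR g4 = 0 OR 0 = 0
g7 = C XOR g2 = 0 XOR 1 = 1
g8 = g7 XNOR g6 = 1 XNOR 0 = 0
g9 = g8 XOR g6 = 0 XOR 0 = 0
g10 = g9 XOR g6 = 0 XOR 0 = 0
g11 = g7 XNOR g10 = 1 XNOR 0 = 0
g13 = g11 OR C = 0 OR 0 = 0
g14 = g11 XOR g10 = 0 XOR 0 = 0
g16 = g14 XNOR g6 = 0 XNOR 0 = 1

g5 = 0  g13 = 0  g16 = 1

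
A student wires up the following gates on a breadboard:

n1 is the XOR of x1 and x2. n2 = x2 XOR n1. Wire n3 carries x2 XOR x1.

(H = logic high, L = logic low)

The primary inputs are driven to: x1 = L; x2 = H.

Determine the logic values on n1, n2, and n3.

n1 = x1 XOR x2 = L XOR H = H
n2 = x2 XOR n1 = H XOR H = L
n3 = x2 XOR x1 = H XOR L = H

n1 = H, n2 = L, n3 = H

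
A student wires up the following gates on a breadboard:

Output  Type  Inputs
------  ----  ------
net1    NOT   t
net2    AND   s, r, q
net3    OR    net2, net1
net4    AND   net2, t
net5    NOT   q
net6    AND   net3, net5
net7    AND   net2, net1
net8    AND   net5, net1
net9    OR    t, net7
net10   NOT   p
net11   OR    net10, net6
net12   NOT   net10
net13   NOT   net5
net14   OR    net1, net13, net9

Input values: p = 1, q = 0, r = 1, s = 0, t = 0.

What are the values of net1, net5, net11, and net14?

net1 = NOT t = NOT 0 = 1
net2 = s AND r AND q = 0 AND 1 AND 0 = 0
net3 = net2 OR net1 = 0 OR 1 = 1
net5 = NOT q = NOT 0 = 1
net6 = net3 AND net5 = 1 AND 1 = 1
net7 = net2 AND net1 = 0 AND 1 = 0
net9 = t OR net7 = 0 OR 0 = 0
net10 = NOT p = NOT 1 = 0
net11 = net10 OR net6 = 0 OR 1 = 1
net13 = NOT net5 = NOT 1 = 0
net14 = net1 OR net13 OR net9 = 1 OR 0 OR 0 = 1

net1 = 1; net5 = 1; net11 = 1; net14 = 1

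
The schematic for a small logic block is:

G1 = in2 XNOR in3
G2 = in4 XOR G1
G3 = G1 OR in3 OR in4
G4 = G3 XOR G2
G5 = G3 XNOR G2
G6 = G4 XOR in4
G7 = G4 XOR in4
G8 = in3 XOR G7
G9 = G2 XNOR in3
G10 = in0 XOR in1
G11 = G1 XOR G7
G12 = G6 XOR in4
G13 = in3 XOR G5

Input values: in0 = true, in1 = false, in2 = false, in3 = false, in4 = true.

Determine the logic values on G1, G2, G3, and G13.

G1 = true, G2 = false, G3 = true, G13 = false

G1 = in2 XNOR in3 = false XNOR false = true
G2 = in4 XOR G1 = true XOR true = false
G3 = G1 OR in3 OR in4 = true OR false OR true = true
G5 = G3 XNOR G2 = true XNOR false = false
G13 = in3 XOR G5 = false XOR false = false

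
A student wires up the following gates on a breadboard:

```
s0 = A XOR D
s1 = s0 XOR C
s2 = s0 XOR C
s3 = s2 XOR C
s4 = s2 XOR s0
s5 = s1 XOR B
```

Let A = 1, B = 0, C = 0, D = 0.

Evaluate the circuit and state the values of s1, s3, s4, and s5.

s1 = 1  s3 = 1  s4 = 0  s5 = 1

s0 = A XOR D = 1 XOR 0 = 1
s1 = s0 XOR C = 1 XOR 0 = 1
s2 = s0 XOR C = 1 XOR 0 = 1
s3 = s2 XOR C = 1 XOR 0 = 1
s4 = s2 XOR s0 = 1 XOR 1 = 0
s5 = s1 XOR B = 1 XOR 0 = 1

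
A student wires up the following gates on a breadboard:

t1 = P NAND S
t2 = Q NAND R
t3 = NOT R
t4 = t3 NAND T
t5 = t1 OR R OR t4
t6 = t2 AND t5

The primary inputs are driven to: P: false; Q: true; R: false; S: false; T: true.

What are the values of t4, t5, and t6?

t4 = false; t5 = true; t6 = true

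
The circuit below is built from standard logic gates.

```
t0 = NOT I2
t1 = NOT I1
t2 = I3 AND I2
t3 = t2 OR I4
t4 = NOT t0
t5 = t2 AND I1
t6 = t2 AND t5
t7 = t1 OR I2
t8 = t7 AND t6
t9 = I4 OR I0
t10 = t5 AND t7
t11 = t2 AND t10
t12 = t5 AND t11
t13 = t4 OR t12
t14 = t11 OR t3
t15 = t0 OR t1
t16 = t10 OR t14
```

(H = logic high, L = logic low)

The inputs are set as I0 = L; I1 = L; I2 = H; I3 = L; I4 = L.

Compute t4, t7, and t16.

t0 = NOT I2 = NOT H = L
t1 = NOT I1 = NOT L = H
t2 = I3 AND I2 = L AND H = L
t3 = t2 OR I4 = L OR L = L
t4 = NOT t0 = NOT L = H
t5 = t2 AND I1 = L AND L = L
t7 = t1 OR I2 = H OR H = H
t10 = t5 AND t7 = L AND H = L
t11 = t2 AND t10 = L AND L = L
t14 = t11 OR t3 = L OR L = L
t16 = t10 OR t14 = L OR L = L

t4 = H, t7 = H, t16 = L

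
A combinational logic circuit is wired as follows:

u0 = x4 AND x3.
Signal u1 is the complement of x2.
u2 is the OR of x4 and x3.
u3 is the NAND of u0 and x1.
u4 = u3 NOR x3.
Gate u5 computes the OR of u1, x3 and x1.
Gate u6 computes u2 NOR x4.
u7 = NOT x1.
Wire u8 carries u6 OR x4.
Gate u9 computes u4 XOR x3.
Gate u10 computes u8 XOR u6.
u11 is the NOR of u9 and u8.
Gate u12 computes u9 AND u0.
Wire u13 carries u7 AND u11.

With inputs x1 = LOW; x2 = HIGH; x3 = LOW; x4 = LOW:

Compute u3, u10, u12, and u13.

u0 = x4 AND x3 = LOW AND LOW = LOW
u2 = x4 OR x3 = LOW OR LOW = LOW
u3 = u0 NAND x1 = LOW NAND LOW = HIGH
u4 = u3 NOR x3 = HIGH NOR LOW = LOW
u6 = u2 NOR x4 = LOW NOR LOW = HIGH
u7 = NOT x1 = NOT LOW = HIGH
u8 = u6 OR x4 = HIGH OR LOW = HIGH
u9 = u4 XOR x3 = LOW XOR LOW = LOW
u10 = u8 XOR u6 = HIGH XOR HIGH = LOW
u11 = u9 NOR u8 = LOW NOR HIGH = LOW
u12 = u9 AND u0 = LOW AND LOW = LOW
u13 = u7 AND u11 = HIGH AND LOW = LOW

u3 = HIGH, u10 = LOW, u12 = LOW, u13 = LOW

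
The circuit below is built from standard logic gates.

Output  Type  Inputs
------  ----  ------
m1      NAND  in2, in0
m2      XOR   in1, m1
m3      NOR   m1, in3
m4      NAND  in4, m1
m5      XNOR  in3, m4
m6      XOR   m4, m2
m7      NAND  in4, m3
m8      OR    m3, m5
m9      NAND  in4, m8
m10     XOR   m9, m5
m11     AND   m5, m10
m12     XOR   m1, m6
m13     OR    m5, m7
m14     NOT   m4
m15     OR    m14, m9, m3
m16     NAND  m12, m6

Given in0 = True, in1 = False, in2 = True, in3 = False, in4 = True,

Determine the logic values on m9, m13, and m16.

m1 = in2 NAND in0 = True NAND True = False
m2 = in1 XOR m1 = False XOR False = False
m3 = m1 NOR in3 = False NOR False = True
m4 = in4 NAND m1 = True NAND False = True
m5 = in3 XNOR m4 = False XNOR True = False
m6 = m4 XOR m2 = True XOR False = True
m7 = in4 NAND m3 = True NAND True = False
m8 = m3 OR m5 = True OR False = True
m9 = in4 NAND m8 = True NAND True = False
m12 = m1 XOR m6 = False XOR True = True
m13 = m5 OR m7 = False OR False = False
m16 = m12 NAND m6 = True NAND True = False

m9 = False  m13 = False  m16 = False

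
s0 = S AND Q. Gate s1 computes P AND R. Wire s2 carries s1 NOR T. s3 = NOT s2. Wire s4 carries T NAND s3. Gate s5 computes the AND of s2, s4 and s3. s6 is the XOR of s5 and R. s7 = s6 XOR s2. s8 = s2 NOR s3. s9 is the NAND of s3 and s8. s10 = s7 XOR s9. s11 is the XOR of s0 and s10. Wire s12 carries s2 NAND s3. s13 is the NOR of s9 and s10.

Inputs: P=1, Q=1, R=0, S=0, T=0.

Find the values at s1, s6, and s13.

s1 = P AND R = 1 AND 0 = 0
s2 = s1 NOR T = 0 NOR 0 = 1
s3 = NOT s2 = NOT 1 = 0
s4 = T NAND s3 = 0 NAND 0 = 1
s5 = s2 AND s4 AND s3 = 1 AND 1 AND 0 = 0
s6 = s5 XOR R = 0 XOR 0 = 0
s7 = s6 XOR s2 = 0 XOR 1 = 1
s8 = s2 NOR s3 = 1 NOR 0 = 0
s9 = s3 NAND s8 = 0 NAND 0 = 1
s10 = s7 XOR s9 = 1 XOR 1 = 0
s13 = s9 NOR s10 = 1 NOR 0 = 0

s1 = 0, s6 = 0, s13 = 0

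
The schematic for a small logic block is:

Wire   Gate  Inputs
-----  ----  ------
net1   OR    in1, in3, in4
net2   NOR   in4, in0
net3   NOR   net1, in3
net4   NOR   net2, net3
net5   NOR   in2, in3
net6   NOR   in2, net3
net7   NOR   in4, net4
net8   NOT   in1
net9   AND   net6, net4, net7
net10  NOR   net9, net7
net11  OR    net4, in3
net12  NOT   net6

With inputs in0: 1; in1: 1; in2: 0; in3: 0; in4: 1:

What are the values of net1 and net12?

net1 = 1; net12 = 0

net1 = in1 OR in3 OR in4 = 1 OR 0 OR 1 = 1
net3 = net1 NOR in3 = 1 NOR 0 = 0
net6 = in2 NOR net3 = 0 NOR 0 = 1
net12 = NOT net6 = NOT 1 = 0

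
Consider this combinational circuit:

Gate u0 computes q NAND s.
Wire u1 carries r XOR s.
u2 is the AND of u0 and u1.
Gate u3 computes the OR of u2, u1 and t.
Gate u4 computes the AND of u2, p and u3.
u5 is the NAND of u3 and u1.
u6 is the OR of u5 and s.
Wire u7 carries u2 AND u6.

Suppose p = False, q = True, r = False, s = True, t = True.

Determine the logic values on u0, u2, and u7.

u0 = False, u2 = False, u7 = False

u0 = q NAND s = True NAND True = False
u1 = r XOR s = False XOR True = True
u2 = u0 AND u1 = False AND True = False
u3 = u2 OR u1 OR t = False OR True OR True = True
u5 = u3 NAND u1 = True NAND True = False
u6 = u5 OR s = False OR True = True
u7 = u2 AND u6 = False AND True = False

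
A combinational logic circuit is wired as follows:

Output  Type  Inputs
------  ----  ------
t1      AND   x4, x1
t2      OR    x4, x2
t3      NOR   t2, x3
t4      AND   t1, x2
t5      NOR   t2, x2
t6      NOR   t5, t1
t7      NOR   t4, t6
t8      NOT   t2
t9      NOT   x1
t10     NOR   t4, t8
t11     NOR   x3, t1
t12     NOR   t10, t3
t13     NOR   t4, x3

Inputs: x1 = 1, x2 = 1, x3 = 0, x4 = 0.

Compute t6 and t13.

t6 = 1  t13 = 1

t1 = x4 AND x1 = 0 AND 1 = 0
t2 = x4 OR x2 = 0 OR 1 = 1
t4 = t1 AND x2 = 0 AND 1 = 0
t5 = t2 NOR x2 = 1 NOR 1 = 0
t6 = t5 NOR t1 = 0 NOR 0 = 1
t13 = t4 NOR x3 = 0 NOR 0 = 1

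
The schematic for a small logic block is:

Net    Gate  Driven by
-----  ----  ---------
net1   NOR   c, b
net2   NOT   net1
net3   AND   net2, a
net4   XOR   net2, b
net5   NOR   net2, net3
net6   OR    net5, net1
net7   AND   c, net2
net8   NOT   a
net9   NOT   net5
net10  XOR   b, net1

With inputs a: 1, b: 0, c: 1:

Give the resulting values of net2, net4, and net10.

net2 = 1  net4 = 1  net10 = 0

net1 = c NOR b = 1 NOR 0 = 0
net2 = NOT net1 = NOT 0 = 1
net4 = net2 XOR b = 1 XOR 0 = 1
net10 = b XOR net1 = 0 XOR 0 = 0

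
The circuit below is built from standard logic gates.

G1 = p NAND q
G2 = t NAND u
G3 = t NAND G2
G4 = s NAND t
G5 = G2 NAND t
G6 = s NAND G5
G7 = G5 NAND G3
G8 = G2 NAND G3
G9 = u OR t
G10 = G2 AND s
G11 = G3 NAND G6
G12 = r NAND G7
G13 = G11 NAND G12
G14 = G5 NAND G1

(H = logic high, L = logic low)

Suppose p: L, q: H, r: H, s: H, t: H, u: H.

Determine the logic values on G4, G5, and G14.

G4 = L  G5 = H  G14 = L

G1 = p NAND q = L NAND H = H
G2 = t NAND u = H NAND H = L
G4 = s NAND t = H NAND H = L
G5 = G2 NAND t = L NAND H = H
G14 = G5 NAND G1 = H NAND H = L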